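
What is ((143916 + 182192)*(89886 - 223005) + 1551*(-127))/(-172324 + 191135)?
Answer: -43411367829/18811 ≈ -2.3078e+6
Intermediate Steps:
((143916 + 182192)*(89886 - 223005) + 1551*(-127))/(-172324 + 191135) = (326108*(-133119) - 196977)/18811 = (-43411170852 - 196977)*(1/18811) = -43411367829*1/18811 = -43411367829/18811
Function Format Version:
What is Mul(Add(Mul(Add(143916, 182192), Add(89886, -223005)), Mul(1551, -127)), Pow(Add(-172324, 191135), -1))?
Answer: Rational(-43411367829, 18811) ≈ -2.3078e+6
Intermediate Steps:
Mul(Add(Mul(Add(143916, 182192), Add(89886, -223005)), Mul(1551, -127)), Pow(Add(-172324, 191135), -1)) = Mul(Add(Mul(326108, -133119), -196977), Pow(18811, -1)) = Mul(Add(-43411170852, -196977), Rational(1, 18811)) = Mul(-43411367829, Rational(1, 18811)) = Rational(-43411367829, 18811)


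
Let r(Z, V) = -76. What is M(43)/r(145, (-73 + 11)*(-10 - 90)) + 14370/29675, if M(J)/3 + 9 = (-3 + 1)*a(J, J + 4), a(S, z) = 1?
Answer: 414279/451060 ≈ 0.91846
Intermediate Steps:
M(J) = -33 (M(J) = -27 + 3*((-3 + 1)*1) = -27 + 3*(-2*1) = -27 + 3*(-2) = -27 - 6 = -33)
M(43)/r(145, (-73 + 11)*(-10 - 90)) + 14370/29675 = -33/(-76) + 14370/29675 = -33*(-1/76) + 14370*(1/29675) = 33/76 + 2874/5935 = 414279/451060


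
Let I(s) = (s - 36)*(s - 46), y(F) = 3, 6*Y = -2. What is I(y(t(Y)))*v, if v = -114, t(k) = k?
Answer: -161766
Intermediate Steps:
Y = -⅓ (Y = (⅙)*(-2) = -⅓ ≈ -0.33333)
I(s) = (-46 + s)*(-36 + s) (I(s) = (-36 + s)*(-46 + s) = (-46 + s)*(-36 + s))
I(y(t(Y)))*v = (1656 + 3² - 82*3)*(-114) = (1656 + 9 - 246)*(-114) = 1419*(-114) = -161766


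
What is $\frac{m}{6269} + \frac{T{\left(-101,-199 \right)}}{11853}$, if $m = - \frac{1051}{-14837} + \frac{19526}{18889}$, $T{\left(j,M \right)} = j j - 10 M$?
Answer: $\frac{1647872871887300}{1601910563345577} \approx 1.0287$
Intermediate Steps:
$T{\left(j,M \right)} = j^{2} - 10 M$
$m = \frac{23812277}{21558161}$ ($m = \left(-1051\right) \left(- \frac{1}{14837}\right) + 19526 \cdot \frac{1}{18889} = \frac{1051}{14837} + \frac{1502}{1453} = \frac{23812277}{21558161} \approx 1.1046$)
$\frac{m}{6269} + \frac{T{\left(-101,-199 \right)}}{11853} = \frac{23812277}{21558161 \cdot 6269} + \frac{\left(-101\right)^{2} - -1990}{11853} = \frac{23812277}{21558161} \cdot \frac{1}{6269} + \left(10201 + 1990\right) \frac{1}{11853} = \frac{23812277}{135148111309} + 12191 \cdot \frac{1}{11853} = \frac{23812277}{135148111309} + \frac{12191}{11853} = \frac{1647872871887300}{1601910563345577}$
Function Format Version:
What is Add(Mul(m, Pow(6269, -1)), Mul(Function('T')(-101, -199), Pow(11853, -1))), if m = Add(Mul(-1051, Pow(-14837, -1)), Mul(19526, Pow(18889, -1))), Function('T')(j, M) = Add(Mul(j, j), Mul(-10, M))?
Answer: Rational(1647872871887300, 1601910563345577) ≈ 1.0287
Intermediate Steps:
Function('T')(j, M) = Add(Pow(j, 2), Mul(-10, M))
m = Rational(23812277, 21558161) (m = Add(Mul(-1051, Rational(-1, 14837)), Mul(19526, Rational(1, 18889))) = Add(Rational(1051, 14837), Rational(1502, 1453)) = Rational(23812277, 21558161) ≈ 1.1046)
Add(Mul(m, Pow(6269, -1)), Mul(Function('T')(-101, -199), Pow(11853, -1))) = Add(Mul(Rational(23812277, 21558161), Pow(6269, -1)), Mul(Add(Pow(-101, 2), Mul(-10, -199)), Pow(11853, -1))) = Add(Mul(Rational(23812277, 21558161), Rational(1, 6269)), Mul(Add(10201, 1990), Rational(1, 11853))) = Add(Rational(23812277, 135148111309), Mul(12191, Rational(1, 11853))) = Add(Rational(23812277, 135148111309), Rational(12191, 11853)) = Rational(1647872871887300, 1601910563345577)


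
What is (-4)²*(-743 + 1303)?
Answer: 8960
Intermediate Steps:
(-4)²*(-743 + 1303) = 16*560 = 8960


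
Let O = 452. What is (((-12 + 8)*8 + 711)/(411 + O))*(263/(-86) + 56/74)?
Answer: -4972317/2746066 ≈ -1.8107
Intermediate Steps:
(((-12 + 8)*8 + 711)/(411 + O))*(263/(-86) + 56/74) = (((-12 + 8)*8 + 711)/(411 + 452))*(263/(-86) + 56/74) = ((-4*8 + 711)/863)*(263*(-1/86) + 56*(1/74)) = ((-32 + 711)*(1/863))*(-263/86 + 28/37) = (679*(1/863))*(-7323/3182) = (679/863)*(-7323/3182) = -4972317/2746066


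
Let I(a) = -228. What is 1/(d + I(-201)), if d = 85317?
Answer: 1/85089 ≈ 1.1752e-5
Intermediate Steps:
1/(d + I(-201)) = 1/(85317 - 228) = 1/85089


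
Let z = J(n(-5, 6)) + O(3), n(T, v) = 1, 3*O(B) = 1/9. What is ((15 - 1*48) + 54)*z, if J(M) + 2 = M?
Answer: -182/9 ≈ -20.222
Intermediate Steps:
O(B) = 1/27 (O(B) = (1/9)/3 = (1*(1/9))/3 = (1/3)*(1/9) = 1/27)
J(M) = -2 + M
z = -26/27 (z = (-2 + 1) + 1/27 = -1 + 1/27 = -26/27 ≈ -0.96296)
((15 - 1*48) + 54)*z = ((15 - 1*48) + 54)*(-26/27) = ((15 - 48) + 54)*(-26/27) = (-33 + 54)*(-26/27) = 21*(-26/27) = -182/9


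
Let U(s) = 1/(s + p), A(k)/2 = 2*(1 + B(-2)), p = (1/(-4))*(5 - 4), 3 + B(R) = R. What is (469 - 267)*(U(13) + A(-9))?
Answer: -164024/51 ≈ -3216.2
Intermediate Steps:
B(R) = -3 + R
p = -¼ (p = (1*(-¼))*1 = -¼*1 = -¼ ≈ -0.25000)
A(k) = -16 (A(k) = 2*(2*(1 + (-3 - 2))) = 2*(2*(1 - 5)) = 2*(2*(-4)) = 2*(-8) = -16)
U(s) = 1/(-¼ + s) (U(s) = 1/(s - ¼) = 1/(-¼ + s))
(469 - 267)*(U(13) + A(-9)) = (469 - 267)*(4/(-1 + 4*13) - 16) = 202*(4/(-1 + 52) - 16) = 202*(4/51 - 16) = 202*(-812/51) = -164024/51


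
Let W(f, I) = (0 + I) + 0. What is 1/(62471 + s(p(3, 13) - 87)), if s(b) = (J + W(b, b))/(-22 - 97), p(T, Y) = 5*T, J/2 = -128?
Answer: 119/7434377 ≈ 1.6007e-5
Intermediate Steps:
J = -256 (J = 2*(-128) = -256)
W(f, I) = I (W(f, I) = I + 0 = I)
s(b) = 256/119 - b/119 (s(b) = (-256 + b)/(-22 - 97) = (-256 + b)/(-119) = (-256 + b)*(-1/119) = 256/119 - b/119)
1/(62471 + s(p(3, 13) - 87)) = 1/(62471 + (256/119 - (5*3 - 87)/119)) = 1/(62471 + (256/119 - (15 - 87)/119)) = 1/(62471 + (256/119 - 1/119*(-72))) = 1/(62471 + (256/119 + 72/119)) = 1/(62471 + 328/119) = 1/(7434377/119) = 119/7434377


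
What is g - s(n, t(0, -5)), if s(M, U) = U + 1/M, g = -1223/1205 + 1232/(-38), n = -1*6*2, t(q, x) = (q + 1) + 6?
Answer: -11086489/274740 ≈ -40.353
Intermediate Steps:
t(q, x) = 7 + q (t(q, x) = (1 + q) + 6 = 7 + q)
n = -12 (n = -6*2 = -12)
g = -765517/22895 (g = -1223*1/1205 + 1232*(-1/38) = -1223/1205 - 616/19 = -765517/22895 ≈ -33.436)
g - s(n, t(0, -5)) = -765517/22895 - ((7 + 0) + 1/(-12)) = -765517/22895 - (7 - 1/12) = -765517/22895 - 1*83/12 = -765517/22895 - 83/12 = -11086489/274740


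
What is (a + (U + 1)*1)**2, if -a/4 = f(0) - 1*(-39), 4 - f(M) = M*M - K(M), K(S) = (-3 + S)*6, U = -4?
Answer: 10609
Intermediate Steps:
K(S) = -18 + 6*S
f(M) = -14 - M**2 + 6*M (f(M) = 4 - (M*M - (-18 + 6*M)) = 4 - (M**2 + (18 - 6*M)) = 4 - (18 + M**2 - 6*M) = 4 + (-18 - M**2 + 6*M) = -14 - M**2 + 6*M)
a = -100 (a = -4*((-14 - 1*0**2 + 6*0) - 1*(-39)) = -4*((-14 - 1*0 + 0) + 39) = -4*((-14 + 0 + 0) + 39) = -4*(-14 + 39) = -4*25 = -100)
(a + (U + 1)*1)**2 = (-100 + (-4 + 1)*1)**2 = (-100 - 3*1)**2 = (-100 - 3)**2 = (-103)**2 = 10609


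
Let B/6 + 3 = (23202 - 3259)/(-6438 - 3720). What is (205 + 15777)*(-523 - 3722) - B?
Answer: -114859147453/1693 ≈ -6.7844e+7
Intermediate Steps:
B = -50417/1693 (B = -18 + 6*((23202 - 3259)/(-6438 - 3720)) = -18 + 6*(19943/(-10158)) = -18 + 6*(19943*(-1/10158)) = -18 + 6*(-19943/10158) = -18 - 19943/1693 = -50417/1693 ≈ -29.780)
(205 + 15777)*(-523 - 3722) - B = (205 + 15777)*(-523 - 3722) - 1*(-50417/1693) = 15982*(-4245) + 50417/1693 = -67843590 + 50417/1693 = -114859147453/1693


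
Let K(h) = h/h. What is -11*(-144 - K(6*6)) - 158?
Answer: 1437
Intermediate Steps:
K(h) = 1
-11*(-144 - K(6*6)) - 158 = -11*(-144 - 1*1) - 158 = -11*(-144 - 1) - 158 = -11*(-145) - 158 = 1595 - 158 = 1437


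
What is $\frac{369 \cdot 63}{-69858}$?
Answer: $- \frac{2583}{7762} \approx -0.33278$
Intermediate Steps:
$\frac{369 \cdot 63}{-69858} = 23247 \left(- \frac{1}{69858}\right) = - \frac{2583}{7762}$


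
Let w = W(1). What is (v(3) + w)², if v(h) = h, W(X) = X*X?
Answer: 16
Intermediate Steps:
W(X) = X²
w = 1 (w = 1² = 1)
(v(3) + w)² = (3 + 1)² = 4² = 16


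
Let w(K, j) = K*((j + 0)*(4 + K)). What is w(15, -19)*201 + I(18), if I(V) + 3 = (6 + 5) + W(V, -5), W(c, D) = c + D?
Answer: -1088394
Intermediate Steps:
W(c, D) = D + c
w(K, j) = K*j*(4 + K) (w(K, j) = K*(j*(4 + K)) = K*j*(4 + K))
I(V) = 3 + V (I(V) = -3 + ((6 + 5) + (-5 + V)) = -3 + (11 + (-5 + V)) = -3 + (6 + V) = 3 + V)
w(15, -19)*201 + I(18) = (15*(-19)*(4 + 15))*201 + (3 + 18) = (15*(-19)*19)*201 + 21 = -5415*201 + 21 = -1088415 + 21 = -1088394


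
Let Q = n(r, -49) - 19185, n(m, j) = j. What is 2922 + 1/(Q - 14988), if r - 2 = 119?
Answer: 99996683/34222 ≈ 2922.0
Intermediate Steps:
r = 121 (r = 2 + 119 = 121)
Q = -19234 (Q = -49 - 19185 = -19234)
2922 + 1/(Q - 14988) = 2922 + 1/(-19234 - 14988) = 2922 + 1/(-34222) = 2922 - 1/34222 = 99996683/34222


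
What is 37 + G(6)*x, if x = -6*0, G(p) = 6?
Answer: 37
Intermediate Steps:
x = 0
37 + G(6)*x = 37 + 6*0 = 37 + 0 = 37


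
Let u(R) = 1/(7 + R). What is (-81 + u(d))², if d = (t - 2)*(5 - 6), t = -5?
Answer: 1283689/196 ≈ 6549.4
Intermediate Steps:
d = 7 (d = (-5 - 2)*(5 - 6) = -7*(-1) = 7)
(-81 + u(d))² = (-81 + 1/(7 + 7))² = (-81 + 1/14)² = (-1133/14)² = 1283689/196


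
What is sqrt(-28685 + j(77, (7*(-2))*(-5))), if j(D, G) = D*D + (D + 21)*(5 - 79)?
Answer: 22*I*sqrt(62) ≈ 173.23*I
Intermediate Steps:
j(D, G) = -1554 + D**2 - 74*D (j(D, G) = D**2 + (21 + D)*(-74) = D**2 + (-1554 - 74*D) = -1554 + D**2 - 74*D)
sqrt(-28685 + j(77, (7*(-2))*(-5))) = sqrt(-28685 + (-1554 + 77**2 - 74*77)) = sqrt(-28685 + (-1554 + 5929 - 5698)) = sqrt(-28685 - 1323) = sqrt(-30008) = 22*I*sqrt(62)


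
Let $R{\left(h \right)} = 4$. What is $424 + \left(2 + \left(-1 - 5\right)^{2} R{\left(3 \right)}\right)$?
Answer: $570$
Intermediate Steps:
$424 + \left(2 + \left(-1 - 5\right)^{2} R{\left(3 \right)}\right) = 424 + \left(2 + \left(-1 - 5\right)^{2} \cdot 4\right) = 424 + \left(2 + \left(-6\right)^{2} \cdot 4\right) = 424 + \left(2 + 36 \cdot 4\right) = 424 + \left(2 + 144\right) = 424 + 146 = 570$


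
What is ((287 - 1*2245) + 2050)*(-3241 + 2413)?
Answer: -76176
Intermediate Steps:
((287 - 1*2245) + 2050)*(-3241 + 2413) = ((287 - 2245) + 2050)*(-828) = (-1958 + 2050)*(-828) = 92*(-828) = -76176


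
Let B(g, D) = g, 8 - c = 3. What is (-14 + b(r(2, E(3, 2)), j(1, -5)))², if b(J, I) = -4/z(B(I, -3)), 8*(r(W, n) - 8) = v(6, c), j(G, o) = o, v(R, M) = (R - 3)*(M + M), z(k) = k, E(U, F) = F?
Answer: 4356/25 ≈ 174.24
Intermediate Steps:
c = 5 (c = 8 - 1*3 = 8 - 3 = 5)
v(R, M) = 2*M*(-3 + R) (v(R, M) = (-3 + R)*(2*M) = 2*M*(-3 + R))
r(W, n) = 47/4 (r(W, n) = 8 + (2*5*(-3 + 6))/8 = 8 + (2*5*3)/8 = 8 + (⅛)*30 = 8 + 15/4 = 47/4)
b(J, I) = -4/I
(-14 + b(r(2, E(3, 2)), j(1, -5)))² = (-14 - 4/(-5))² = (-14 - 4*(-⅕))² = (-14 + ⅘)² = (-66/5)² = 4356/25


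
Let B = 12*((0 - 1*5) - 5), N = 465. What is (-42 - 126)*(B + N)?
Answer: -57960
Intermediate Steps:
B = -120 (B = 12*((0 - 5) - 5) = 12*(-5 - 5) = 12*(-10) = -120)
(-42 - 126)*(B + N) = (-42 - 126)*(-120 + 465) = -168*345 = -57960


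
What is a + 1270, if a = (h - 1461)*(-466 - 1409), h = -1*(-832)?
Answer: 1180645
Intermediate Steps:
h = 832
a = 1179375 (a = (832 - 1461)*(-466 - 1409) = -629*(-1875) = 1179375)
a + 1270 = 1179375 + 1270 = 1180645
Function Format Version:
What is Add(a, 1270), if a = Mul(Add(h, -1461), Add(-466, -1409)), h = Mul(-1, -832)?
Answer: 1180645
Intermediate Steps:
h = 832
a = 1179375 (a = Mul(Add(832, -1461), Add(-466, -1409)) = Mul(-629, -1875) = 1179375)
Add(a, 1270) = Add(1179375, 1270) = 1180645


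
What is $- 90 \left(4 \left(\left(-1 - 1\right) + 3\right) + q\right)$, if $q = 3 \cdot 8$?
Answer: $-2520$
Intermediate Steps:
$q = 24$
$- 90 \left(4 \left(\left(-1 - 1\right) + 3\right) + q\right) = - 90 \left(4 \left(\left(-1 - 1\right) + 3\right) + 24\right) = - 90 \left(4 \left(-2 + 3\right) + 24\right) = - 90 \left(4 \cdot 1 + 24\right) = - 90 \left(4 + 24\right) = \left(-90\right) 28 = -2520$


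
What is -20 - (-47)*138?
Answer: 6466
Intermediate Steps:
-20 - (-47)*138 = -20 - 47*(-138) = -20 + 6486 = 6466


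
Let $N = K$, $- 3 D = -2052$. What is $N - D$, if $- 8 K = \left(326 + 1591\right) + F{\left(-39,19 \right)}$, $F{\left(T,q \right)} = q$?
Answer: $-926$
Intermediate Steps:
$D = 684$ ($D = \left(- \frac{1}{3}\right) \left(-2052\right) = 684$)
$K = -242$ ($K = - \frac{\left(326 + 1591\right) + 19}{8} = - \frac{1917 + 19}{8} = \left(- \frac{1}{8}\right) 1936 = -242$)
$N = -242$
$N - D = -242 - 684 = -926$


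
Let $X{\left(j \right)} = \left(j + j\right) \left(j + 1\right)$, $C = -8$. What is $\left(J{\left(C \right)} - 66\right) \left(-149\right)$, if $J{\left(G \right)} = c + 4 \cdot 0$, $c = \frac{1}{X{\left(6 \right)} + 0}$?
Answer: $\frac{825907}{84} \approx 9832.2$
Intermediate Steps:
$X{\left(j \right)} = 2 j \left(1 + j\right)$
$c = \frac{1}{84}$ ($c = \frac{1}{2 \cdot 6 \left(1 + 6\right) + 0} = \frac{1}{2 \cdot 6 \cdot 7 + 0} = \frac{1}{84 + 0} = \frac{1}{84} \approx 0.011905$)
$J{\left(G \right)} = \frac{1}{84}$ ($J{\left(G \right)} = \frac{1}{84} + 4 \cdot 0 = \frac{1}{84} + 0 = \frac{1}{84}$)
$\left(J{\left(C \right)} - 66\right) \left(-149\right) = \left(\frac{1}{84} - 66\right) \left(-149\right) = \left(- \frac{5543}{84}\right) \left(-149\right) = \frac{825907}{84}$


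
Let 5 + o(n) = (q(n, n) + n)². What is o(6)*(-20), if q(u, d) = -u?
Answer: 100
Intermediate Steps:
o(n) = -5 (o(n) = -5 + (-n + n)² = -5 + 0² = -5 + 0 = -5)
o(6)*(-20) = -5*(-20) = 100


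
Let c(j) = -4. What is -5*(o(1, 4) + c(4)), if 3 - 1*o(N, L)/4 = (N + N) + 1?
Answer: 20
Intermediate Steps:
o(N, L) = 8 - 8*N (o(N, L) = 12 - 4*((N + N) + 1) = 12 - 4*(2*N + 1) = 12 - 4*(1 + 2*N) = 12 + (-4 - 8*N) = 8 - 8*N)
-5*(o(1, 4) + c(4)) = -5*((8 - 8*1) - 4) = -5*((8 - 8) - 4) = -5*(0 - 4) = -5*(-4) = 20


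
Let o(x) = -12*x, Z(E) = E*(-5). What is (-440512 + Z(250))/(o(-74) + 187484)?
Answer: -220881/94186 ≈ -2.3452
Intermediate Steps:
Z(E) = -5*E
(-440512 + Z(250))/(o(-74) + 187484) = (-440512 - 5*250)/(-12*(-74) + 187484) = (-440512 - 1250)/(888 + 187484) = -441762/188372 = -441762*1/188372 = -220881/94186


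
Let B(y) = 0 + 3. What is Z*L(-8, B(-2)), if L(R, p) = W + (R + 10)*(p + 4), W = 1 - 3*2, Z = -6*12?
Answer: -648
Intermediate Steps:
B(y) = 3
Z = -72
W = -5 (W = 1 - 6 = -5)
L(R, p) = -5 + (4 + p)*(10 + R) (L(R, p) = -5 + (R + 10)*(p + 4) = -5 + (10 + R)*(4 + p) = -5 + (4 + p)*(10 + R))
Z*L(-8, B(-2)) = -72*(35 + 4*(-8) + 10*3 - 8*3) = -72*(35 - 32 + 30 - 24) = -72*9 = -648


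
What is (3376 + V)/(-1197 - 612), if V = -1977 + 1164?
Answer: -2563/1809 ≈ -1.4168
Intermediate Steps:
V = -813
(3376 + V)/(-1197 - 612) = (3376 - 813)/(-1197 - 612) = 2563/(-1809) = 2563*(-1/1809) = -2563/1809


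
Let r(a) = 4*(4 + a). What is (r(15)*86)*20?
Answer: 130720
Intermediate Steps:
r(a) = 16 + 4*a
(r(15)*86)*20 = ((16 + 4*15)*86)*20 = ((16 + 60)*86)*20 = (76*86)*20 = 6536*20 = 130720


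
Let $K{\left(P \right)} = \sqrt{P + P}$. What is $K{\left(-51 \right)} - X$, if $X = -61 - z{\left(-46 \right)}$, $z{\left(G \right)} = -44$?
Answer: $17 + i \sqrt{102} \approx 17.0 + 10.1 i$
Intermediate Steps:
$K{\left(P \right)} = \sqrt{2} \sqrt{P}$ ($K{\left(P \right)} = \sqrt{2 P} = \sqrt{2} \sqrt{P}$)
$X = -17$ ($X = -61 - -44 = -61 + 44 = -17$)
$K{\left(-51 \right)} - X = \sqrt{2} \sqrt{-51} - -17 = \sqrt{2} i \sqrt{51} + 17 = i \sqrt{102} + 17 = 17 + i \sqrt{102}$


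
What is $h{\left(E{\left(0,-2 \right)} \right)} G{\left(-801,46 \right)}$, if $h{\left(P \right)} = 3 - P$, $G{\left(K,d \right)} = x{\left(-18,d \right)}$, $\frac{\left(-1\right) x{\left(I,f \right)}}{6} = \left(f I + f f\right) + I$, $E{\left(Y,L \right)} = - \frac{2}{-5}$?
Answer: $-19812$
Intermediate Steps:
$E{\left(Y,L \right)} = \frac{2}{5}$ ($E{\left(Y,L \right)} = \left(-2\right) \left(- \frac{1}{5}\right) = \frac{2}{5}$)
$x{\left(I,f \right)} = - 6 I - 6 f^{2} - 6 I f$ ($x{\left(I,f \right)} = - 6 \left(\left(f I + f f\right) + I\right) = - 6 \left(\left(I f + f^{2}\right) + I\right) = - 6 \left(\left(f^{2} + I f\right) + I\right) = - 6 \left(I + f^{2} + I f\right) = - 6 I - 6 f^{2} - 6 I f$)
$G{\left(K,d \right)} = 108 - 6 d^{2} + 108 d$ ($G{\left(K,d \right)} = \left(-6\right) \left(-18\right) - 6 d^{2} - - 108 d = 108 - 6 d^{2} + 108 d$)
$h{\left(E{\left(0,-2 \right)} \right)} G{\left(-801,46 \right)} = \left(3 - \frac{2}{5}\right) \left(108 - 6 \cdot 46^{2} + 108 \cdot 46\right) = \left(3 - \frac{2}{5}\right) \left(108 - 12696 + 4968\right) = \frac{13 \left(108 - 12696 + 4968\right)}{5} = \frac{13}{5} \left(-7620\right) = -19812$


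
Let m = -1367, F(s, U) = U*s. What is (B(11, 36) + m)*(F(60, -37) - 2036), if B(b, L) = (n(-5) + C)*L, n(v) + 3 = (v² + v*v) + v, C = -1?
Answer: -463904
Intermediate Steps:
n(v) = -3 + v + 2*v² (n(v) = -3 + ((v² + v*v) + v) = -3 + ((v² + v²) + v) = -3 + (2*v² + v) = -3 + (v + 2*v²) = -3 + v + 2*v²)
B(b, L) = 41*L (B(b, L) = ((-3 - 5 + 2*(-5)²) - 1)*L = ((-3 - 5 + 2*25) - 1)*L = ((-3 - 5 + 50) - 1)*L = (42 - 1)*L = 41*L)
(B(11, 36) + m)*(F(60, -37) - 2036) = (41*36 - 1367)*(-37*60 - 2036) = (1476 - 1367)*(-2220 - 2036) = 109*(-4256) = -463904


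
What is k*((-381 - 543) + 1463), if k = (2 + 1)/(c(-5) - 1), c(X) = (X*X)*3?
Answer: 1617/74 ≈ 21.851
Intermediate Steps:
c(X) = 3*X² (c(X) = X²*3 = 3*X²)
k = 3/74 (k = (2 + 1)/(3*(-5)² - 1) = 3/(3*25 - 1) = 3/(75 - 1) = 3/74 ≈ 0.040541)
k*((-381 - 543) + 1463) = 3*((-381 - 543) + 1463)/74 = 3*(-924 + 1463)/74 = (3/74)*539 = 1617/74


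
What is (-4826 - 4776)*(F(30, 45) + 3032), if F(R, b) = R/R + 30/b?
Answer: -87387802/3 ≈ -2.9129e+7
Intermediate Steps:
F(R, b) = 1 + 30/b
(-4826 - 4776)*(F(30, 45) + 3032) = (-4826 - 4776)*((30 + 45)/45 + 3032) = -9602*((1/45)*75 + 3032) = -9602*(5/3 + 3032) = -9602*9101/3 = -87387802/3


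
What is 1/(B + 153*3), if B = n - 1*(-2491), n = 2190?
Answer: 1/5140 ≈ 0.00019455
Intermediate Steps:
B = 4681 (B = 2190 - 1*(-2491) = 2190 + 2491 = 4681)
1/(B + 153*3) = 1/(4681 + 153*3) = 1/(4681 + 459) = 1/5140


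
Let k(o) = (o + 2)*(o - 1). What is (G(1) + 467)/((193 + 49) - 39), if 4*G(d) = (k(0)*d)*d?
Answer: 933/406 ≈ 2.2980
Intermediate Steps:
k(o) = (-1 + o)*(2 + o) (k(o) = (2 + o)*(-1 + o) = (-1 + o)*(2 + o))
G(d) = -d**2/2 (G(d) = (((-2 + 0 + 0**2)*d)*d)/4 = (((-2 + 0 + 0)*d)*d)/4 = ((-2*d)*d)/4 = (-2*d**2)/4 = -d**2/2)
(G(1) + 467)/((193 + 49) - 39) = (-1/2*1**2 + 467)/((193 + 49) - 39) = (-1/2*1 + 467)/(242 - 39) = (-1/2 + 467)/203 = (933/2)*(1/203) = 933/406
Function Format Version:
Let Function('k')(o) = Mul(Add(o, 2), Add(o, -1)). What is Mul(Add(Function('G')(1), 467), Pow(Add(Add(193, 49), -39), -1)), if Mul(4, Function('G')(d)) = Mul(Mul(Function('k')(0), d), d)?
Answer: Rational(933, 406) ≈ 2.2980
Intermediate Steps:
Function('k')(o) = Mul(Add(-1, o), Add(2, o)) (Function('k')(o) = Mul(Add(2, o), Add(-1, o)) = Mul(Add(-1, o), Add(2, o)))
Function('G')(d) = Mul(Rational(-1, 2), Pow(d, 2)) (Function('G')(d) = Mul(Rational(1, 4), Mul(Mul(Add(-2, 0, Pow(0, 2)), d), d)) = Mul(Rational(1, 4), Mul(Mul(Add(-2, 0, 0), d), d)) = Mul(Rational(1, 4), Mul(Mul(-2, d), d)) = Mul(Rational(1, 4), Mul(-2, Pow(d, 2))) = Mul(Rational(-1, 2), Pow(d, 2)))
Mul(Add(Function('G')(1), 467), Pow(Add(Add(193, 49), -39), -1)) = Mul(Add(Mul(Rational(-1, 2), Pow(1, 2)), 467), Pow(Add(Add(193, 49), -39), -1)) = Mul(Add(Mul(Rational(-1, 2), 1), 467), Pow(Add(242, -39), -1)) = Mul(Add(Rational(-1, 2), 467), Pow(203, -1)) = Mul(Rational(933, 2), Rational(1, 203)) = Rational(933, 406)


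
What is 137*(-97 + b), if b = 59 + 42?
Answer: 548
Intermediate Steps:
b = 101
137*(-97 + b) = 137*(-97 + 101) = 137*4 = 548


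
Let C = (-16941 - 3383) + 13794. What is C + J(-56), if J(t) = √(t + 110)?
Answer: -6530 + 3*√6 ≈ -6522.6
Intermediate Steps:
J(t) = √(110 + t)
C = -6530 (C = -20324 + 13794 = -6530)
C + J(-56) = -6530 + √(110 - 56) = -6530 + √54 = -6530 + 3*√6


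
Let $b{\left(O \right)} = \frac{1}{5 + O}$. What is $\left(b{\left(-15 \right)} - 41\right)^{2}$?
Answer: $\frac{168921}{100} \approx 1689.2$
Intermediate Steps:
$\left(b{\left(-15 \right)} - 41\right)^{2} = \left(\frac{1}{5 - 15} - 41\right)^{2} = \left(\frac{1}{-10} - 41\right)^{2} = \left(- \frac{1}{10} - 41\right)^{2} = \left(- \frac{411}{10}\right)^{2} = \frac{168921}{100}$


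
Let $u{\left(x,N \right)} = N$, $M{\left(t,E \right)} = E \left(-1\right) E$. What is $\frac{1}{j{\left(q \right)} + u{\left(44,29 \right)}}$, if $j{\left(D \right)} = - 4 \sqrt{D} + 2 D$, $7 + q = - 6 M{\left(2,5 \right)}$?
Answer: $\frac{315}{96937} + \frac{4 \sqrt{143}}{96937} \approx 0.003743$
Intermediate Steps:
$M{\left(t,E \right)} = - E^{2}$ ($M{\left(t,E \right)} = - E E = - E^{2}$)
$q = 143$ ($q = -7 - 6 \left(- 5^{2}\right) = -7 - 6 \left(\left(-1\right) 25\right) = -7 - -150 = -7 + 150 = 143$)
$\frac{1}{j{\left(q \right)} + u{\left(44,29 \right)}} = \frac{1}{\left(- 4 \sqrt{143} + 2 \cdot 143\right) + 29} = \frac{1}{\left(- 4 \sqrt{143} + 286\right) + 29} = \frac{1}{\left(286 - 4 \sqrt{143}\right) + 29} = \frac{1}{315 - 4 \sqrt{143}}$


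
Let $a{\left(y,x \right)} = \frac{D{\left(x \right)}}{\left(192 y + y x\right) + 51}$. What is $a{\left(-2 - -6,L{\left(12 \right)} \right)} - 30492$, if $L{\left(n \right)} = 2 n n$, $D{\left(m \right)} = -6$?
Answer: $- \frac{20033246}{657} \approx -30492.0$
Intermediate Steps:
$L{\left(n \right)} = 2 n^{2}$
$a{\left(y,x \right)} = - \frac{6}{51 + 192 y + x y}$ ($a{\left(y,x \right)} = - \frac{6}{\left(192 y + y x\right) + 51} = - \frac{6}{\left(192 y + x y\right) + 51} = - \frac{6}{51 + 192 y + x y}$)
$a{\left(-2 - -6,L{\left(12 \right)} \right)} - 30492 = - \frac{6}{51 + 192 \left(-2 - -6\right) + 2 \cdot 12^{2} \left(-2 - -6\right)} - 30492 = - \frac{6}{51 + 192 \left(-2 + 6\right) + 2 \cdot 144 \left(-2 + 6\right)} - 30492 = - \frac{6}{51 + 192 \cdot 4 + 288 \cdot 4} - 30492 = - \frac{6}{51 + 768 + 1152} - 30492 = - \frac{6}{1971} - 30492 = \left(-6\right) \frac{1}{1971} - 30492 = - \frac{2}{657} - 30492 = - \frac{20033246}{657}$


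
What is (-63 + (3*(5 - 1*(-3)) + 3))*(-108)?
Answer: 3888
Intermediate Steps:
(-63 + (3*(5 - 1*(-3)) + 3))*(-108) = (-63 + (3*(5 + 3) + 3))*(-108) = (-63 + (3*8 + 3))*(-108) = (-63 + (24 + 3))*(-108) = (-63 + 27)*(-108) = -36*(-108) = 3888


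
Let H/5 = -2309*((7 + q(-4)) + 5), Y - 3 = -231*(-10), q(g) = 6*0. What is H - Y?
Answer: -140853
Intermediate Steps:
q(g) = 0
Y = 2313 (Y = 3 - 231*(-10) = 3 + 2310 = 2313)
H = -138540 (H = 5*(-2309*((7 + 0) + 5)) = 5*(-2309*(7 + 5)) = 5*(-2309*12) = 5*(-27708) = -138540)
H - Y = -138540 - 1*2313 = -138540 - 2313 = -140853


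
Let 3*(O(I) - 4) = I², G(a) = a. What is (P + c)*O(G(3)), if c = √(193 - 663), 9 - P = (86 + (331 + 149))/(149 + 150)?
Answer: 14875/299 + 7*I*√470 ≈ 49.749 + 151.76*I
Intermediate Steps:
P = 2125/299 (P = 9 - (86 + (331 + 149))/(149 + 150) = 9 - (86 + 480)/299 = 9 - 566/299 = 2125/299 ≈ 7.1070)
c = I*√470 (c = √(-470) = I*√470 ≈ 21.679*I)
O(I) = 4 + I²/3
(P + c)*O(G(3)) = (2125/299 + I*√470)*(4 + (⅓)*3²) = (2125/299 + I*√470)*(4 + (⅓)*9) = (2125/299 + I*√470)*(4 + 3) = (2125/299 + I*√470)*7 = 14875/299 + 7*I*√470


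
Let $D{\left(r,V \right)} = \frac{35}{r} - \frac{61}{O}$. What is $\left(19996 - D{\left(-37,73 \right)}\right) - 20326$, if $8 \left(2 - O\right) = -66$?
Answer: $- \frac{490147}{1517} \approx -323.1$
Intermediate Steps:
$O = \frac{41}{4}$ ($O = 2 - - \frac{33}{4} = 2 + \frac{33}{4} = \frac{41}{4} \approx 10.25$)
$D{\left(r,V \right)} = - \frac{244}{41} + \frac{35}{r}$ ($D{\left(r,V \right)} = \frac{35}{r} - \frac{61}{\frac{41}{4}} = \frac{35}{r} - \frac{244}{41} = - \frac{244}{41} + \frac{35}{r}$)
$\left(19996 - D{\left(-37,73 \right)}\right) - 20326 = \left(19996 - \left(- \frac{244}{41} + \frac{35}{-37}\right)\right) - 20326 = \left(19996 - \left(- \frac{244}{41} + 35 \left(- \frac{1}{37}\right)\right)\right) - 20326 = \left(19996 - \left(- \frac{244}{41} - \frac{35}{37}\right)\right) - 20326 = \left(19996 - - \frac{10463}{1517}\right) - 20326 = \left(19996 + \frac{10463}{1517}\right) - 20326 = \frac{30344395}{1517} - 20326 = - \frac{490147}{1517}$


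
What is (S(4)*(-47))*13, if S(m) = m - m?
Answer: 0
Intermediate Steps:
S(m) = 0
(S(4)*(-47))*13 = (0*(-47))*13 = 0*13 = 0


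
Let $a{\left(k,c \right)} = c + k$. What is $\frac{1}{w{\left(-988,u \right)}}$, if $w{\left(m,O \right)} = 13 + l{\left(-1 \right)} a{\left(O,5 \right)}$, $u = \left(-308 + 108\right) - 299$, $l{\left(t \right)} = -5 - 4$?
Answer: $\frac{1}{4459} \approx 0.00022427$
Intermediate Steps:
$l{\left(t \right)} = -9$
$u = -499$ ($u = -200 - 299 = -499$)
$w{\left(m,O \right)} = -32 - 9 O$ ($w{\left(m,O \right)} = 13 - 9 \left(5 + O\right) = 13 - \left(45 + 9 O\right) = -32 - 9 O$)
$\frac{1}{w{\left(-988,u \right)}} = \frac{1}{-32 - -4491} = \frac{1}{-32 + 4491} = \frac{1}{4459}$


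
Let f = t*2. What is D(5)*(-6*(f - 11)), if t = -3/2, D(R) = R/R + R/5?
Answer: 168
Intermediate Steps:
D(R) = 1 + R/5 (D(R) = 1 + R*(1/5) = 1 + R/5)
t = -3/2 (t = -3*1/2 = -3/2 ≈ -1.5000)
f = -3 (f = -3/2*2 = -3)
D(5)*(-6*(f - 11)) = (1 + (1/5)*5)*(-6*(-3 - 11)) = (1 + 1)*(-6*(-14)) = 2*84 = 168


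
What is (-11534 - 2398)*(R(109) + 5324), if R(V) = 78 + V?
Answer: -76779252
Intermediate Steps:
(-11534 - 2398)*(R(109) + 5324) = (-11534 - 2398)*((78 + 109) + 5324) = -13932*(187 + 5324) = -13932*5511 = -76779252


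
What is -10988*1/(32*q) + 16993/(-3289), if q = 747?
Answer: -110585051/19655064 ≈ -5.6263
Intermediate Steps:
-10988*1/(32*q) + 16993/(-3289) = -10988/(747*32) + 16993/(-3289) = -10988/23904 + 16993*(-1/3289) = -10988*1/23904 - 16993/3289 = -2747/5976 - 16993/3289 = -110585051/19655064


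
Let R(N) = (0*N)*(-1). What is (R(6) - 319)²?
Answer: 101761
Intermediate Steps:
R(N) = 0 (R(N) = 0*(-1) = 0)
(R(6) - 319)² = (0 - 319)² = (-319)² = 101761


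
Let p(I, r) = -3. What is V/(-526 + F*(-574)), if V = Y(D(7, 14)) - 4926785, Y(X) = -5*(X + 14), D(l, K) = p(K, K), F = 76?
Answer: 492684/4415 ≈ 111.59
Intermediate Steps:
D(l, K) = -3
Y(X) = -70 - 5*X (Y(X) = -5*(14 + X) = -70 - 5*X)
V = -4926840 (V = (-70 - 5*(-3)) - 4926785 = (-70 + 15) - 4926785 = -55 - 4926785 = -4926840)
V/(-526 + F*(-574)) = -4926840/(-526 + 76*(-574)) = -4926840/(-526 - 43624) = -4926840/(-44150) = -4926840*(-1/44150) = 492684/4415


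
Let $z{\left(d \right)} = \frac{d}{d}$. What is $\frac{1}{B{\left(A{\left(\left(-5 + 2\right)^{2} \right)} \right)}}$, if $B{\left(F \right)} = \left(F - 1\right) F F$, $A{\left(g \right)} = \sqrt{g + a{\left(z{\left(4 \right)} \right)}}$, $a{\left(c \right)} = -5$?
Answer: $\frac{1}{4} \approx 0.25$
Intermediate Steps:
$z{\left(d \right)} = 1$
$A{\left(g \right)} = \sqrt{-5 + g}$ ($A{\left(g \right)} = \sqrt{g - 5} = \sqrt{-5 + g}$)
$B{\left(F \right)} = F^{2} \left(-1 + F\right)$ ($B{\left(F \right)} = \left(-1 + F\right) F F = F \left(-1 + F\right) F = F^{2} \left(-1 + F\right)$)
$\frac{1}{B{\left(A{\left(\left(-5 + 2\right)^{2} \right)} \right)}} = \frac{1}{\left(\sqrt{-5 + \left(-5 + 2\right)^{2}}\right)^{2} \left(-1 + \sqrt{-5 + \left(-5 + 2\right)^{2}}\right)} = \frac{1}{\left(\sqrt{-5 + \left(-3\right)^{2}}\right)^{2} \left(-1 + \sqrt{-5 + \left(-3\right)^{2}}\right)} = \frac{1}{\left(\sqrt{-5 + 9}\right)^{2} \left(-1 + \sqrt{-5 + 9}\right)} = \frac{1}{\left(\sqrt{4}\right)^{2} \left(-1 + \sqrt{4}\right)} = \frac{1}{2^{2} \left(-1 + 2\right)} = \frac{1}{4 \cdot 1} = \frac{1}{4}$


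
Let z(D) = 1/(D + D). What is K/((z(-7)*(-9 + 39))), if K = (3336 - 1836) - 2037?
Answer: 1253/5 ≈ 250.60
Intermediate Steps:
K = -537 (K = 1500 - 2037 = -537)
z(D) = 1/(2*D)
K/((z(-7)*(-9 + 39))) = -537*(-14/(-9 + 39)) = -537/(((½)*(-⅐))*30) = -537/((-1/14*30)) = -537/(-15/7) = -537*(-7/15) = 1253/5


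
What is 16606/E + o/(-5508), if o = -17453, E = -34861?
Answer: 516963185/192014388 ≈ 2.6923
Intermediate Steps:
16606/E + o/(-5508) = 16606/(-34861) - 17453/(-5508) = 16606*(-1/34861) - 17453*(-1/5508) = -16606/34861 + 17453/5508 = 516963185/192014388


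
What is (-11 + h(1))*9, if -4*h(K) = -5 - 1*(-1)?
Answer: -90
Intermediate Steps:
h(K) = 1 (h(K) = -(-5 - 1*(-1))/4 = -(-5 + 1)/4 = -¼*(-4) = 1)
(-11 + h(1))*9 = (-11 + 1)*9 = -10*9 = -90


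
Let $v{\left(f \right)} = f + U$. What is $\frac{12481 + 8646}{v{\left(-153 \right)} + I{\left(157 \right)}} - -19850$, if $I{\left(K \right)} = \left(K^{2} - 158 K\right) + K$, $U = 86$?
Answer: $\frac{1308823}{67} \approx 19535.0$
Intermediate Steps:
$v{\left(f \right)} = 86 + f$ ($v{\left(f \right)} = f + 86 = 86 + f$)
$I{\left(K \right)} = K^{2} - 157 K$
$\frac{12481 + 8646}{v{\left(-153 \right)} + I{\left(157 \right)}} - -19850 = \frac{12481 + 8646}{\left(86 - 153\right) + 157 \left(-157 + 157\right)} - -19850 = \frac{21127}{-67 + 157 \cdot 0} + 19850 = \frac{21127}{-67 + 0} + 19850 = \frac{21127}{-67} + 19850 = 21127 \left(- \frac{1}{67}\right) + 19850 = - \frac{21127}{67} + 19850 = \frac{1308823}{67}$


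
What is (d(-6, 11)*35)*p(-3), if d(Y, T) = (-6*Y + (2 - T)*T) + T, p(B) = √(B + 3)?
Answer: 0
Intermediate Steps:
p(B) = √(3 + B)
d(Y, T) = T - 6*Y + T*(2 - T) (d(Y, T) = (-6*Y + T*(2 - T)) + T = T - 6*Y + T*(2 - T))
(d(-6, 11)*35)*p(-3) = ((-1*11² - 6*(-6) + 3*11)*35)*√(3 - 3) = ((-1*121 + 36 + 33)*35)*√0 = ((-121 + 36 + 33)*35)*0 = -52*35*0 = -1820*0 = 0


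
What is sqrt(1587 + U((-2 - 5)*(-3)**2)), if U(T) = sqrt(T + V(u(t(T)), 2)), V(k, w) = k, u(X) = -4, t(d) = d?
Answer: sqrt(1587 + I*sqrt(67)) ≈ 39.837 + 0.1027*I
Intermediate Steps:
U(T) = sqrt(-4 + T) (U(T) = sqrt(T - 4) = sqrt(-4 + T))
sqrt(1587 + U((-2 - 5)*(-3)**2)) = sqrt(1587 + sqrt(-4 + (-2 - 5)*(-3)**2)) = sqrt(1587 + sqrt(-4 - 7*9)) = sqrt(1587 + sqrt(-4 - 63)) = sqrt(1587 + sqrt(-67)) = sqrt(1587 + I*sqrt(67))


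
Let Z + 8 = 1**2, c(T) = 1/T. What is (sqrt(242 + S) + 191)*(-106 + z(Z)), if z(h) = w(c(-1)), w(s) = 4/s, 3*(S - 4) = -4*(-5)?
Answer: -21010 - 110*sqrt(2274)/3 ≈ -22759.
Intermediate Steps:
S = 32/3 (S = 4 + (-4*(-5))/3 = 4 + (1/3)*20 = 4 + 20/3 = 32/3 ≈ 10.667)
Z = -7 (Z = -8 + 1**2 = -8 + 1 = -7)
z(h) = -4 (z(h) = 4/(1/(-1)) = 4/(-1) = 4*(-1) = -4)
(sqrt(242 + S) + 191)*(-106 + z(Z)) = (sqrt(242 + 32/3) + 191)*(-106 - 4) = (sqrt(758/3) + 191)*(-110) = (sqrt(2274)/3 + 191)*(-110) = (191 + sqrt(2274)/3)*(-110) = -21010 - 110*sqrt(2274)/3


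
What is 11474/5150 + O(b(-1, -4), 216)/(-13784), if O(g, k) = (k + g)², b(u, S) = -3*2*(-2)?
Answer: -6847499/4436725 ≈ -1.5434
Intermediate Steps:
b(u, S) = 12 (b(u, S) = -6*(-2) = 12)
O(g, k) = (g + k)²
11474/5150 + O(b(-1, -4), 216)/(-13784) = 11474/5150 + (12 + 216)²/(-13784) = 11474*(1/5150) + 228²*(-1/13784) = 5737/2575 + 51984*(-1/13784) = 5737/2575 - 6498/1723 = -6847499/4436725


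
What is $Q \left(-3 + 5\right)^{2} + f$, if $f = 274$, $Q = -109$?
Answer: $-162$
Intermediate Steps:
$Q \left(-3 + 5\right)^{2} + f = - 109 \left(-3 + 5\right)^{2} + 274 = - 109 \cdot 2^{2} + 274 = \left(-109\right) 4 + 274 = -436 + 274 = -162$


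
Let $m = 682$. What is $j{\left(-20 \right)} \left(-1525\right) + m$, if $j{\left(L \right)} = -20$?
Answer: $31182$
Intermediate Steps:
$j{\left(-20 \right)} \left(-1525\right) + m = \left(-20\right) \left(-1525\right) + 682 = 30500 + 682 = 31182$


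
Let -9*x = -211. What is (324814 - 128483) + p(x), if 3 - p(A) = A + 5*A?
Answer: 588580/3 ≈ 1.9619e+5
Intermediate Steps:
x = 211/9 (x = -⅑*(-211) = 211/9 ≈ 23.444)
p(A) = 3 - 6*A (p(A) = 3 - (A + 5*A) = 3 - 6*A)
(324814 - 128483) + p(x) = (324814 - 128483) + (3 - 6*211/9) = 196331 + (3 - 422/3) = 196331 - 413/3 = 588580/3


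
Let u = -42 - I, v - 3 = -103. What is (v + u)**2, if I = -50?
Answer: 8464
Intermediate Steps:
v = -100 (v = 3 - 103 = -100)
u = 8 (u = -42 - 1*(-50) = -42 + 50 = 8)
(v + u)**2 = (-100 + 8)**2 = (-92)**2 = 8464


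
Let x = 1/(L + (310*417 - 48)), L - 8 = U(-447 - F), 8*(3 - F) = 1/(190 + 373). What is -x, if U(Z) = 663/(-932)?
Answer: -932/120441697 ≈ -7.7382e-6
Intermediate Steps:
F = 13511/4504 (F = 3 - 1/(8*(190 + 373)) = 3 - ⅛/563 = 3 - ⅛*1/563 = 3 - 1/4504 = 13511/4504 ≈ 2.9998)
U(Z) = -663/932 (U(Z) = 663*(-1/932) = -663/932)
L = 6793/932 (L = 8 - 663/932 = 6793/932 ≈ 7.2886)
x = 932/120441697 (x = 1/(6793/932 + (310*417 - 48)) = 1/(6793/932 + (129270 - 48)) = 1/(6793/932 + 129222) = 1/(120441697/932) = 932/120441697 ≈ 7.7382e-6)
-x = -1*932/120441697 = -932/120441697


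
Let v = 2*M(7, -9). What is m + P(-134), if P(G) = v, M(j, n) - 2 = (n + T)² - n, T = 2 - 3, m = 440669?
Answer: 440891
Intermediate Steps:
T = -1
M(j, n) = 2 + (-1 + n)² - n (M(j, n) = 2 + ((n - 1)² - n) = 2 + ((-1 + n)² - n) = 2 + (-1 + n)² - n)
v = 222 (v = 2*(2 + (-1 - 9)² - 1*(-9)) = 2*(2 + (-10)² + 9) = 2*(2 + 100 + 9) = 2*111 = 222)
P(G) = 222
m + P(-134) = 440669 + 222 = 440891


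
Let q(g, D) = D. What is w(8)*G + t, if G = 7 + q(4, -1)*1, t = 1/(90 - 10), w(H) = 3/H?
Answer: 181/80 ≈ 2.2625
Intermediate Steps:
t = 1/80 ≈ 0.012500
G = 6 (G = 7 - 1*1 = 7 - 1 = 6)
w(8)*G + t = (3/8)*6 + 1/80 = 9/4 + 1/80 = 181/80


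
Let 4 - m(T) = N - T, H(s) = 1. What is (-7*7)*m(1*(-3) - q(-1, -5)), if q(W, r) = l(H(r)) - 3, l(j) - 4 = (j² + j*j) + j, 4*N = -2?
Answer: 245/2 ≈ 122.50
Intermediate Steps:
N = -½ (N = (¼)*(-2) = -½ ≈ -0.50000)
l(j) = 4 + j + 2*j² (l(j) = 4 + ((j² + j*j) + j) = 4 + ((j² + j²) + j) = 4 + (2*j² + j) = 4 + (j + 2*j²) = 4 + j + 2*j²)
q(W, r) = 4 (q(W, r) = (4 + 1 + 2*1²) - 3 = (4 + 1 + 2*1) - 3 = (4 + 1 + 2) - 3 = 7 - 3 = 4)
m(T) = 9/2 + T (m(T) = 4 - (-½ - T) = 4 + (½ + T) = 9/2 + T)
(-7*7)*m(1*(-3) - q(-1, -5)) = (-7*7)*(9/2 + (1*(-3) - 1*4)) = -49*(9/2 + (-3 - 4)) = -49*(9/2 - 7) = -49*(-5/2) = 245/2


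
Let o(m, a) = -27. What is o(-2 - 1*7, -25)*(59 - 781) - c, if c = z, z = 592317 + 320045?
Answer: -892868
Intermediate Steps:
z = 912362
c = 912362
o(-2 - 1*7, -25)*(59 - 781) - c = -27*(59 - 781) - 1*912362 = -27*(-722) - 912362 = 19494 - 912362 = -892868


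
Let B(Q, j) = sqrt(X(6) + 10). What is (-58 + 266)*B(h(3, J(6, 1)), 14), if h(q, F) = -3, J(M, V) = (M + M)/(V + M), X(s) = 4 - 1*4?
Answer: 208*sqrt(10) ≈ 657.75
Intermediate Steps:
X(s) = 0 (X(s) = 4 - 4 = 0)
J(M, V) = 2*M/(M + V) (J(M, V) = (2*M)/(M + V) = 2*M/(M + V))
B(Q, j) = sqrt(10) (B(Q, j) = sqrt(0 + 10) = sqrt(10))
(-58 + 266)*B(h(3, J(6, 1)), 14) = (-58 + 266)*sqrt(10) = 208*sqrt(10)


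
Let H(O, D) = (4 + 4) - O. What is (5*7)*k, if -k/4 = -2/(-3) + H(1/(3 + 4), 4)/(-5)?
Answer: 380/3 ≈ 126.67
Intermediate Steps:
H(O, D) = 8 - O
k = 76/21 (k = -4*(-2/(-3) + (8 - 1/(3 + 4))/(-5)) = -4*(-2*(-⅓) + (8 - 1/7)*(-⅕)) = -4*(⅔ + (8 - 1*⅐)*(-⅕)) = -4*(⅔ + (8 - ⅐)*(-⅕)) = -4*(⅔ + (55/7)*(-⅕)) = -4*(⅔ - 11/7) = -4*(-19/21) = 76/21 ≈ 3.6190)
(5*7)*k = (5*7)*(76/21) = 35*(76/21) = 380/3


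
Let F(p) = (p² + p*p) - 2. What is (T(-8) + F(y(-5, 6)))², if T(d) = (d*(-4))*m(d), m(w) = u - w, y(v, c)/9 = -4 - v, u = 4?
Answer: 295936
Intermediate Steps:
y(v, c) = -36 - 9*v (y(v, c) = 9*(-4 - v) = -36 - 9*v)
m(w) = 4 - w
F(p) = -2 + 2*p² (F(p) = (p² + p²) - 2 = 2*p² - 2 = -2 + 2*p²)
T(d) = -4*d*(4 - d) (T(d) = (d*(-4))*(4 - d) = (-4*d)*(4 - d) = -4*d*(4 - d))
(T(-8) + F(y(-5, 6)))² = (4*(-8)*(-4 - 8) + (-2 + 2*(-36 - 9*(-5))²))² = (4*(-8)*(-12) + (-2 + 2*(-36 + 45)²))² = (384 + (-2 + 2*9²))² = (384 + (-2 + 2*81))² = (384 + (-2 + 162))² = (384 + 160)² = 544² = 295936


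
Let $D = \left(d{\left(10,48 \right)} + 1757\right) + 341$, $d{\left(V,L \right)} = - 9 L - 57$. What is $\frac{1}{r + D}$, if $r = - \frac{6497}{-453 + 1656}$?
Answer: $\frac{1203}{1929130} \approx 0.0006236$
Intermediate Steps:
$d{\left(V,L \right)} = -57 - 9 L$
$r = - \frac{6497}{1203} \approx -5.4007$
$D = 1609$ ($D = \left(\left(-57 - 432\right) + 1757\right) + 341 = \left(-489 + 1757\right) + 341 = 1268 + 341 = 1609$)
$\frac{1}{r + D} = \frac{1}{- \frac{6497}{1203} + 1609} = \frac{1}{\frac{1929130}{1203}} = \frac{1203}{1929130}$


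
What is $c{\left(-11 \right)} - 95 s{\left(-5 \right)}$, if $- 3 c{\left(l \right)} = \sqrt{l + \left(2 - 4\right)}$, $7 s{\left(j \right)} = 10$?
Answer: $- \frac{950}{7} - \frac{i \sqrt{13}}{3} \approx -135.71 - 1.2019 i$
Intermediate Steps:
$s{\left(j \right)} = \frac{10}{7}$ ($s{\left(j \right)} = \frac{1}{7} \cdot 10 = \frac{10}{7}$)
$c{\left(l \right)} = - \frac{\sqrt{-2 + l}}{3}$ ($c{\left(l \right)} = - \frac{\sqrt{l + \left(2 - 4\right)}}{3} = - \frac{\sqrt{l - 2}}{3} = - \frac{\sqrt{-2 + l}}{3}$)
$c{\left(-11 \right)} - 95 s{\left(-5 \right)} = - \frac{\sqrt{-2 - 11}}{3} - \frac{950}{7} = - \frac{\sqrt{-13}}{3} - \frac{950}{7} = - \frac{i \sqrt{13}}{3} - \frac{950}{7} = - \frac{950}{7} - \frac{i \sqrt{13}}{3}$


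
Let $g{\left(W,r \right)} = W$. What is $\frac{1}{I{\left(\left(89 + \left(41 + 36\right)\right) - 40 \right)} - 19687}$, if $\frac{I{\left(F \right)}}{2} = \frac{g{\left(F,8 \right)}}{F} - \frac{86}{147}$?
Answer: $- \frac{147}{2893867} \approx -5.0797 \cdot 10^{-5}$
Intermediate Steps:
$I{\left(F \right)} = \frac{122}{147}$ ($I{\left(F \right)} = 2 \left(\frac{F}{F} - \frac{86}{147}\right) = 2 \left(1 - \frac{86}{147}\right) = 2 \cdot \frac{61}{147} = \frac{122}{147}$)
$\frac{1}{I{\left(\left(89 + \left(41 + 36\right)\right) - 40 \right)} - 19687} = \frac{1}{\frac{122}{147} - 19687} = \frac{1}{- \frac{2893867}{147}} = - \frac{147}{2893867}$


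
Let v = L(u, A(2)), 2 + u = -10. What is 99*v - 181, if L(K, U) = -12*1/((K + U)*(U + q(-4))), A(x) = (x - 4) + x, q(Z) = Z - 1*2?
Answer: -395/2 ≈ -197.50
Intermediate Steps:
q(Z) = -2 + Z (q(Z) = Z - 2 = -2 + Z)
u = -12 (u = -2 - 10 = -12)
A(x) = -4 + 2*x (A(x) = (-4 + x) + x = -4 + 2*x)
L(K, U) = -12/((-6 + U)*(K + U)) (L(K, U) = -12*1/((K + U)*(U + (-2 - 4))) = -12*1/((K + U)*(U - 6)) = -12*1/((-6 + U)*(K + U)) = -12/((-6 + U)*(K + U)))
v = -⅙ (v = -12/((-4 + 2*2)² - 6*(-12) - 6*(-4 + 2*2) - 12*(-4 + 2*2)) = -12/((-4 + 4)² + 72 - 6*(-4 + 4) - 12*(-4 + 4)) = -12/(0² + 72 - 6*0 - 12*0) = -12/(0 + 72 + 0 + 0) = -12/72 = -12*1/72 = -⅙ ≈ -0.16667)
99*v - 181 = 99*(-⅙) - 181 = -33/2 - 181 = -395/2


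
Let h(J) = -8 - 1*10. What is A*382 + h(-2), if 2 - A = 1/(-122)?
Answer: 45697/61 ≈ 749.13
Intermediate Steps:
h(J) = -18 (h(J) = -8 - 10 = -18)
A = 245/122 (A = 2 - 1/(-122) = 2 - 1*(-1/122) = 2 + 1/122 = 245/122 ≈ 2.0082)
A*382 + h(-2) = (245/122)*382 - 18 = 46795/61 - 18 = 45697/61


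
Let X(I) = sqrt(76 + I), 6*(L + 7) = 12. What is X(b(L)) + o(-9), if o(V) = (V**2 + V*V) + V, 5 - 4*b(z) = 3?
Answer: 153 + 3*sqrt(34)/2 ≈ 161.75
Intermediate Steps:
L = -5 (L = -7 + (1/6)*12 = -7 + 2 = -5)
b(z) = 1/2 (b(z) = 5/4 - 1/4*3 = 5/4 - 3/4 = 1/2)
o(V) = V + 2*V**2 (o(V) = (V**2 + V**2) + V = 2*V**2 + V = V + 2*V**2)
X(b(L)) + o(-9) = sqrt(76 + 1/2) - 9*(1 + 2*(-9)) = sqrt(153/2) - 9*(1 - 18) = 3*sqrt(34)/2 - 9*(-17) = 3*sqrt(34)/2 + 153 = 153 + 3*sqrt(34)/2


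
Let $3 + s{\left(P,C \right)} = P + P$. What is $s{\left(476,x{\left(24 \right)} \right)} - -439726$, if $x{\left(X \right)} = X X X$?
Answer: $440675$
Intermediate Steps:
$x{\left(X \right)} = X^{3}$ ($x{\left(X \right)} = X^{2} X = X^{3}$)
$s{\left(P,C \right)} = -3 + 2 P$ ($s{\left(P,C \right)} = -3 + \left(P + P\right) = -3 + 2 P$)
$s{\left(476,x{\left(24 \right)} \right)} - -439726 = \left(-3 + 2 \cdot 476\right) - -439726 = \left(-3 + 952\right) + 439726 = 949 + 439726 = 440675$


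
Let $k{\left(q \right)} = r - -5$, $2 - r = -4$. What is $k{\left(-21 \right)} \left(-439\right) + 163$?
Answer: $-4666$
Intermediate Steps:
$r = 6$ ($r = 2 - -4 = 2 + 4 = 6$)
$k{\left(q \right)} = 11$ ($k{\left(q \right)} = 6 - -5 = 6 + 5 = 11$)
$k{\left(-21 \right)} \left(-439\right) + 163 = 11 \left(-439\right) + 163 = -4829 + 163 = -4666$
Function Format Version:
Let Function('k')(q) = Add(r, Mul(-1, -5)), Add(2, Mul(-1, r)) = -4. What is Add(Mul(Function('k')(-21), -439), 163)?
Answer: -4666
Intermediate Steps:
r = 6 (r = Add(2, Mul(-1, -4)) = Add(2, 4) = 6)
Function('k')(q) = 11 (Function('k')(q) = Add(6, Mul(-1, -5)) = Add(6, 5) = 11)
Add(Mul(Function('k')(-21), -439), 163) = Add(Mul(11, -439), 163) = Add(-4829, 163) = -4666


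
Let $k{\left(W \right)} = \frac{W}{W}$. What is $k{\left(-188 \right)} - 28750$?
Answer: $-28749$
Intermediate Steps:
$k{\left(W \right)} = 1$
$k{\left(-188 \right)} - 28750 = 1 - 28750 = -28749$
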